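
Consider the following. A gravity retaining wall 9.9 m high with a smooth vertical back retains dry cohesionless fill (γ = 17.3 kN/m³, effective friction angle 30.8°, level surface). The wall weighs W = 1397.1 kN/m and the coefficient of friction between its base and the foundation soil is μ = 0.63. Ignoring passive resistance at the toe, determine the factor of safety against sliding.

3.22

K_a = tan²(45° − 30.8°/2) = 0.3227.
P_a = ½K_aγH² = 0.5×0.3227×17.3×9.9² = 273.6 kN/m, acting at H/3 = 3.300 m above the base.
FS_sliding = μW / P_a = 0.63×1397.1 / 273.6 = 3.217.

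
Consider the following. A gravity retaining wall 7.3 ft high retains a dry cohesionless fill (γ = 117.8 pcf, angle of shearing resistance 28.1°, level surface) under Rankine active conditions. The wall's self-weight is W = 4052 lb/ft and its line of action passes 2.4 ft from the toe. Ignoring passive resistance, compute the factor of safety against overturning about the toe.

3.54

K_a = tan²(45° − 28.1°/2) = 0.3596.
P_a = ½K_aγH² = 0.5×0.3596×117.8×7.3² = 1129 lb/ft, acting at H/3 = 2.433 ft above the base.
Overturning moment M_o = P_a × H/3 = 1129 × 2.433 = 2747.
Resisting moment M_r = W × 2.4 = 4052 × 2.4 = 9725.
FS_overturning = M_r/M_o = 9725/2747 = 3.541.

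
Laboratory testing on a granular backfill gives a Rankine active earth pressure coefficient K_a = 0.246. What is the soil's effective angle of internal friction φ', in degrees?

37.2°

K_a = tan²(45° − φ/2) ⇒ 45° − φ/2 = arctan(√0.246) = 26.38°.
φ = 2(45° − 26.38°) = 37.24°.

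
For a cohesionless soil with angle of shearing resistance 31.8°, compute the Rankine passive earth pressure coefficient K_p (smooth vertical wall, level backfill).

3.23

K_p = (1 + sin φ)/(1 − sin φ) = tan²(45° + 31.8°/2) = 3.228.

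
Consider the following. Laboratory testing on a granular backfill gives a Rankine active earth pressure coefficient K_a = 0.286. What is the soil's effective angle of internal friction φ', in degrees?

K_a = tan²(45° − φ/2) ⇒ 45° − φ/2 = arctan(√0.286) = 28.14°.
φ = 2(45° − 28.14°) = 33.73°.

33.7°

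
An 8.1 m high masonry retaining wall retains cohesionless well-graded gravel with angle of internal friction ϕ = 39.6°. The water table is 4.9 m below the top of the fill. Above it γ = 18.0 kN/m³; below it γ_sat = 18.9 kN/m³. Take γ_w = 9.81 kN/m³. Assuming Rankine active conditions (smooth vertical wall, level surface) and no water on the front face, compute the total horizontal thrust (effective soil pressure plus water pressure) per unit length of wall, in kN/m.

171 kN/m

K_a = tan²(45° − φ/2) = 0.2214.
γ' = 18.9 − 9.81 = 9.090 kN/m³. Depth below WT = 3.2 m.
σ'_h at WT = K_a γ d_w = 19.53 kPa; at base = 19.53 + K_a γ' × 3.2 = 25.97 kPa.
P₁ (0–4.9 m) = ½×19.53×4.9 = 47.85. P₂ (4.9–8.1 m) = ½(19.53+25.97)×3.2 = 72.80.
P_w = ½ γ_w h₂² = 0.5×9.81×3.2² = 50.23. Total = 47.85+72.80+50.23 = 170.9 kN/m.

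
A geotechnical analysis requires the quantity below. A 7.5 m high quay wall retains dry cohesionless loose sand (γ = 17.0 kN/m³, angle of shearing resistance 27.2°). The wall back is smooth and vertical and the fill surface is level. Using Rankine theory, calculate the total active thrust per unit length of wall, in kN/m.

K_a = tan²(45° − φ/2) = 0.3726.
P_a = ½ K_a γ H² = 0.5 × 0.3726 × 17.0 × 7.5² = 178.1 kN/m.

178 kN/m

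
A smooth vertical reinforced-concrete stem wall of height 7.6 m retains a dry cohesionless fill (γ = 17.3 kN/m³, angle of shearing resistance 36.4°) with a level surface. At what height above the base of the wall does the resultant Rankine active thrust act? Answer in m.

K_a = 0.2552.
The pressure distribution is triangular, so the resultant acts at H/3 above the base = 7.6/3 = 2.533 m.

2.53 m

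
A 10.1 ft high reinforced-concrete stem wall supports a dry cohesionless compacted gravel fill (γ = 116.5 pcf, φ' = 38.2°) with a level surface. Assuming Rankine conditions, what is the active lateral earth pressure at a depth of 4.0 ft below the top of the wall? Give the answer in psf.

K_a = (1 − sin φ)/(1 + sin φ) = 0.2358.
σ_h = K_a γ z = 0.2358 × 116.5 × 4.0 = 109.9 psf.

110 psf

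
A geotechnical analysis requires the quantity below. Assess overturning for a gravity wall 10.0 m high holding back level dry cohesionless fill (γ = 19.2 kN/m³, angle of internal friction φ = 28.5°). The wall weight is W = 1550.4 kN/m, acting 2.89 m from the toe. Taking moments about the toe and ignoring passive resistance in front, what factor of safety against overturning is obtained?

K_a = tan²(45° − 28.5°/2) = 0.3540.
P_a = ½K_aγH² = 0.5×0.3540×19.2×10.0² = 339.8 kN/m, acting at H/3 = 3.333 m above the base.
Overturning moment M_o = P_a × H/3 = 339.8 × 3.333 = 1133.
Resisting moment M_r = W × 2.89 = 1550.4 × 2.89 = 4481.
FS_overturning = M_r/M_o = 4481/1133 = 3.956.

3.96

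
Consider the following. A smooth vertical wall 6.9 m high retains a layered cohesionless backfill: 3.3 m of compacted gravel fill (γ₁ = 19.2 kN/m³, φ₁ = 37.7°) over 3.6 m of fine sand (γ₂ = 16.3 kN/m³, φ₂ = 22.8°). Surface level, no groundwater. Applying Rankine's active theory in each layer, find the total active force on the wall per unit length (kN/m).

K_a1 = tan²(45°−37.7°/2) = 0.2411; K_a2 = tan²(45°−22.8°/2) = 0.4414.
Layer 1: σ at base = K_a1 γ₁ h₁ = 15.27 kPa; P₁ = ½×15.27×3.3 = 25.20.
Layer 2: σ_v at top = γ₁h₁ = 63.36; σ_h top = K_a2×63.36 = 27.97; σ_h base = K_a2×(63.36+16.3×3.6) = 53.87.
P₂ = ½(27.97+53.87)×3.6 = 147.3. Total P_a = 25.20+147.3 = 172.5 kN/m.

173 kN/m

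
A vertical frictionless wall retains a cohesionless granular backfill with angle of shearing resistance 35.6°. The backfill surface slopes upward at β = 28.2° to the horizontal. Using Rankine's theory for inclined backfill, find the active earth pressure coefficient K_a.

0.391

K_a = cos β · (cos β − √(cos²β − cos²φ)) / (cos β + √(cos²β − cos²φ)).
cos β = 0.8813, cos φ = 0.8131, √(cos²β − cos²φ) = 0.3399.
K_a = 0.8813 × (0.8813 − 0.3399)/(0.8813 + 0.3399) = 0.3907.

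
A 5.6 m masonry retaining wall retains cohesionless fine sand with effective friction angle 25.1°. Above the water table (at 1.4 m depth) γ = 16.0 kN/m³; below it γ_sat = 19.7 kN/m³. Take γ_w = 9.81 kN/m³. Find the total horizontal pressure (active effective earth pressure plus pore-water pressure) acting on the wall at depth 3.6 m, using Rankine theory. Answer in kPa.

39.4 kPa

K_a = (1 − sin φ)/(1 + sin φ) = 0.4043.
γ' = 19.7 − 9.81 = 9.890 kN/m³.
Effective vertical stress at 3.6 m: σ'_v = 16.0×1.4 + 9.890×2.20 = 44.16 kPa.
σ'_h = K_a σ'_v = 0.4043 × 44.16 = 17.85 kPa; u = γ_w × 2.20 = 21.58 kPa.
Total σ_h = 17.85 + 21.58 = 39.43 kPa.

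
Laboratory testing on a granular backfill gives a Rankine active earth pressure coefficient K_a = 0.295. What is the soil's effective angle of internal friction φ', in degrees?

33.0°

K_a = tan²(45° − φ/2) ⇒ 45° − φ/2 = arctan(√0.295) = 28.51°.
φ = 2(45° − 28.51°) = 32.98°.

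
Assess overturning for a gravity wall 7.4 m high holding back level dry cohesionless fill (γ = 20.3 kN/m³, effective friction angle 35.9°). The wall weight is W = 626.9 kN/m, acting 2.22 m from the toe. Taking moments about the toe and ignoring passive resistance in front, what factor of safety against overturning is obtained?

K_a = tan²(45° − 35.9°/2) = 0.2607.
P_a = ½K_aγH² = 0.5×0.2607×20.3×7.4² = 144.9 kN/m, acting at H/3 = 2.467 m above the base.
Overturning moment M_o = P_a × H/3 = 144.9 × 2.467 = 357.5.
Resisting moment M_r = W × 2.22 = 626.9 × 2.22 = 1392.
FS_overturning = M_r/M_o = 1392/357.5 = 3.893.

3.89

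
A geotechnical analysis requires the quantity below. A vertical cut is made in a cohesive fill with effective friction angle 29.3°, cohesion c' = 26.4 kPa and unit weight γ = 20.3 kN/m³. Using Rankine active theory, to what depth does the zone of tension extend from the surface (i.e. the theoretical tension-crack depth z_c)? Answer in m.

4.44 m

K_a = tan²(45° − 29.3°/2) = 0.3428; √K_a = 0.5855.
The active pressure is zero where K_a γ z = 2c√K_a, so z_c = 2c/(γ√K_a) = 2×26.4/(20.3×0.5855) = 4.442 m.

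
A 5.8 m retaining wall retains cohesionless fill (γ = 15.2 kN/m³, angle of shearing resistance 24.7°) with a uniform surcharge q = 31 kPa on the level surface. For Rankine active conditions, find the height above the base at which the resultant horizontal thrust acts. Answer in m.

2.33 m

K_a = 0.4106.
Triangular part P₁ = ½K_aγH² = 105.0 at H/3 = 1.933 m; rectangular part P₂ = K_a q H = 73.82 at H/2 = 2.900 m.
ȳ = (P₁·1.933 + P₂·2.900)/(P₁+P₂) = 2.332 m.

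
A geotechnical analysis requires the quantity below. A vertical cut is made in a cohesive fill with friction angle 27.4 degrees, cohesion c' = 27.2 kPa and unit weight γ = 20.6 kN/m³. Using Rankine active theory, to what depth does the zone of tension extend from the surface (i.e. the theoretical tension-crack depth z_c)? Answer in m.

K_a = tan²(45° − 27.4°/2) = 0.3697; √K_a = 0.6080.
The active pressure is zero where K_a γ z = 2c√K_a, so z_c = 2c/(γ√K_a) = 2×27.2/(20.6×0.6080) = 4.343 m.

4.34 m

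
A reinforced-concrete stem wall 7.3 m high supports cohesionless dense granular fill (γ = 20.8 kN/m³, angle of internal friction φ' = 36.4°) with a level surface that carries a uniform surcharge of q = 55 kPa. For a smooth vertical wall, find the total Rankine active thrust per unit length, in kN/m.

244 kN/m

K_a = tan²(45° − φ/2) = 0.2552.
Soil triangle: ½ K_a γ H² = 0.5×0.2552×20.8×7.3² = 141.4 kN/m.
Surcharge rectangle: K_a q H = 0.2552×55×7.3 = 102.4 kN/m.
Total = 141.4 + 102.4 = 243.9 kN/m.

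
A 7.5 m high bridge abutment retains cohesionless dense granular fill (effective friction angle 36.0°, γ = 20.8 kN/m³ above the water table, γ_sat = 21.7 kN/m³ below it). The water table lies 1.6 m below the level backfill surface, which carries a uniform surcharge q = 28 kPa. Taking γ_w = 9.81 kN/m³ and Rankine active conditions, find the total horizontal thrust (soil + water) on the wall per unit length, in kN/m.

K_a = tan²(45° − φ/2) = 0.2596.
γ' = 21.7 − 9.81 = 11.89 kN/m³. h₂ = H − d_w = 5.9 m.
σ'_h: at surface K_a·q = 7.269; at WT K_a(q+γd_w) = 15.91; at base K_a(q+γd_w+γ'h₂) = 34.12 kPa.
P₁ = ½(7.269+15.91)×1.6 = 18.54; P₂ = ½(15.91+34.12)×5.9 = 147.6; P_w = ½γ_w h₂² = 170.7.
Total = 18.54+147.6+170.7 = 336.9 kN/m.

337 kN/m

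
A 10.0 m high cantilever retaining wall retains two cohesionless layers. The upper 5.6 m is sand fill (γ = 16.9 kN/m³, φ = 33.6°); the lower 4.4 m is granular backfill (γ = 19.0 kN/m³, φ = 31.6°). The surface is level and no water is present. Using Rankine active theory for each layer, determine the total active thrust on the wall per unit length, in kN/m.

264 kN/m

K_a1 = tan²(45°−33.6°/2) = 0.2875; K_a2 = tan²(45°−31.6°/2) = 0.3123.
Layer 1: σ at base = K_a1 γ₁ h₁ = 27.21 kPa; P₁ = ½×27.21×5.6 = 76.19.
Layer 2: σ_v at top = γ₁h₁ = 94.64; σ_h top = K_a2×94.64 = 29.56; σ_h base = K_a2×(94.64+19.0×4.4) = 55.67.
P₂ = ½(29.56+55.67)×4.4 = 187.5. Total P_a = 76.19+187.5 = 263.7 kN/m.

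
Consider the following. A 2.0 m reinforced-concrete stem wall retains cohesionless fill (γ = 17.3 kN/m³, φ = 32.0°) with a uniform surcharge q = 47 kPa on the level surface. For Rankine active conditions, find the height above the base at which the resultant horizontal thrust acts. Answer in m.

0.910 m

K_a = 0.3073.
Triangular part P₁ = ½K_aγH² = 10.63 at H/3 = 0.6667 m; rectangular part P₂ = K_a q H = 28.88 at H/2 = 1.000 m.
ȳ = (P₁·0.6667 + P₂·1.000)/(P₁+P₂) = 0.9103 m.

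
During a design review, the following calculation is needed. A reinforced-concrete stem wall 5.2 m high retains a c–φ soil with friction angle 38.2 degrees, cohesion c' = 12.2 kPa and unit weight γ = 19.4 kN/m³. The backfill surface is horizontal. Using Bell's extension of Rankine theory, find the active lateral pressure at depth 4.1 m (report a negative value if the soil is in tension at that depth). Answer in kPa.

6.91 kPa

K_a = (1 − sin φ)/(1 + sin φ) = 0.2358.
σ_a = K_a γ z − 2c√K_a = 0.2358×19.4×4.1 − 2×12.2×0.4856 = 6.906 kPa.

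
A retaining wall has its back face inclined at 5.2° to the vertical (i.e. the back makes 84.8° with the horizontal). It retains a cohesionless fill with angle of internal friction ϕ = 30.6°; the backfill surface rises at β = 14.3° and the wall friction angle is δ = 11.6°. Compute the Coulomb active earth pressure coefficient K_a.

0.411

K_a = sin²(α+φ) / [sin²α · sin(α−δ) · (1 + √{sin(φ+δ)sin(φ−β) / (sin(α−δ)sin(α+β))})²].
With α = 84.8°, φ = 30.6°, δ = 11.6°, β = 14.3°: K_a = 0.4107.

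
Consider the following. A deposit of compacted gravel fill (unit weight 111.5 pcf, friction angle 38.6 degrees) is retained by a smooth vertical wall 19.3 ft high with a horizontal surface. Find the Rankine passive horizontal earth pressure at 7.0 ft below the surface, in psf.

3370 psf

K_p = (1 + sin φ)/(1 − sin φ) = 4.317.
σ_h = K_p γ z = 4.317 × 111.5 × 7.0 = 3370 psf.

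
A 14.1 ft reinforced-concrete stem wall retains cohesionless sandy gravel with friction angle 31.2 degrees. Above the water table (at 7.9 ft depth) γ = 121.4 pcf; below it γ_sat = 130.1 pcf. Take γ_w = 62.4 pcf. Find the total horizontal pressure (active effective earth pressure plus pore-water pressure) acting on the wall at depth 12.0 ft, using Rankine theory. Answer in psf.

K_a = (1 − sin φ)/(1 + sin φ) = 0.3175.
γ' = 130.1 − 62.4 = 67.70 pcf.
Effective vertical stress at 12.0 ft: σ'_v = 121.4×7.9 + 67.70×4.10 = 1237 psf.
σ'_h = K_a σ'_v = 0.3175 × 1237 = 392.6 psf; u = γ_w × 4.10 = 255.8 psf.
Total σ_h = 392.6 + 255.8 = 648.5 psf.

648 psf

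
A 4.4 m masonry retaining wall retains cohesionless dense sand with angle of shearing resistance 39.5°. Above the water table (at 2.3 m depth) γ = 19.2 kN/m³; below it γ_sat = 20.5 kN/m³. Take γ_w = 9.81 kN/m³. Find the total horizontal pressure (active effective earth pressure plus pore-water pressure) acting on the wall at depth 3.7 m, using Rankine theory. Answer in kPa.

26.9 kPa

K_a = (1 − sin φ)/(1 + sin φ) = 0.2224.
γ' = 20.5 − 9.81 = 10.69 kN/m³.
Effective vertical stress at 3.7 m: σ'_v = 19.2×2.3 + 10.69×1.40 = 59.13 kPa.
σ'_h = K_a σ'_v = 0.2224 × 59.13 = 13.15 kPa; u = γ_w × 1.40 = 13.73 kPa.
Total σ_h = 13.15 + 13.73 = 26.89 kPa.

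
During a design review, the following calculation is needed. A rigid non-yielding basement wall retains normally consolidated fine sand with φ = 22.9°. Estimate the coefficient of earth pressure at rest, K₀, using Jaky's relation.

K₀ = 1 − sin φ' = 1 − sin 22.9° = 0.6109.

0.611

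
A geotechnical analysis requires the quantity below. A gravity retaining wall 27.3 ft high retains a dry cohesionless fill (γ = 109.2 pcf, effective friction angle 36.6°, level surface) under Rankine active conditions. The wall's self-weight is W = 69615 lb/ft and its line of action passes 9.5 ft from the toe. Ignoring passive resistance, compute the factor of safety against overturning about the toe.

7.06

K_a = tan²(45° − 36.6°/2) = 0.2530.
P_a = ½K_aγH² = 0.5×0.2530×109.2×27.3² = 10290 lb/ft, acting at H/3 = 9.100 ft above the base.
Overturning moment M_o = P_a × H/3 = 10290 × 9.100 = 93670.
Resisting moment M_r = W × 9.5 = 69615 × 9.5 = 661300.
FS_overturning = M_r/M_o = 661300/93670 = 7.060.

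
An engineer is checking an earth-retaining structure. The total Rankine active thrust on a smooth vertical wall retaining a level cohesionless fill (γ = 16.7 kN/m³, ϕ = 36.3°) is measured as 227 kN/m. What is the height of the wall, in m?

10.3 m

K_a = 0.2563. P_a = ½ K_a γ H² ⇒ H = √(2P_a/(K_a γ)).
H = √(2×227/(0.2563×16.7)) = 10.30 m.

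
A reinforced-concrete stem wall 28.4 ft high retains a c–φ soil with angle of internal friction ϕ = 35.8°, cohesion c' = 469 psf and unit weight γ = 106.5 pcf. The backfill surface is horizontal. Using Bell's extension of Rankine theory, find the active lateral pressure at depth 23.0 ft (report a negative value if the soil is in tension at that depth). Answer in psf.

K_a = (1 − sin φ)/(1 + sin φ) = 0.2619.
σ_a = K_a γ z − 2c√K_a = 0.2619×106.5×23.0 − 2×469×0.5117 = 161.4 psf.

161 psf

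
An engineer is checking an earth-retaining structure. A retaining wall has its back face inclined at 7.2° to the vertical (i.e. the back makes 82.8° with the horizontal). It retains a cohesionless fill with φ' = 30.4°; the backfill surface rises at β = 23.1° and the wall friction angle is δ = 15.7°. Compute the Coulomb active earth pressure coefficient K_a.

0.534

K_a = sin²(α+φ) / [sin²α · sin(α−δ) · (1 + √{sin(φ+δ)sin(φ−β) / (sin(α−δ)sin(α+β))})²].
With α = 82.8°, φ = 30.4°, δ = 15.7°, β = 23.1°: K_a = 0.5335.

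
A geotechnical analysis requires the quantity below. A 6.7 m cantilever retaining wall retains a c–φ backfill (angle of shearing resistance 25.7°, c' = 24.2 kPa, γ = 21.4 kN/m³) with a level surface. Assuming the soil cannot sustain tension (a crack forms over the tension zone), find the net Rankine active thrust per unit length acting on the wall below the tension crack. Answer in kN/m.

K_a = 0.3950; √K_a = 0.6285.
Tension-crack depth z_c = 2c/(γ√K_a) = 2×24.2/(21.4×0.6285) = 3.598 m.
σ_a at base = K_a γ H − 2c√K_a = 0.3950×21.4×6.7 − 2×24.2×0.6285 = 26.22 kPa.
P_a = ½ × 26.22 × (H − z_c) = 0.5×26.22×3.102 = 40.66 kN/m.

40.7 kN/m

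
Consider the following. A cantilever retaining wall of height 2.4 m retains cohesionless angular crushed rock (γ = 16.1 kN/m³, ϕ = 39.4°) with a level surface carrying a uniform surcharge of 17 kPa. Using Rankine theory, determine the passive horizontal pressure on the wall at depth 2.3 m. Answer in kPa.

K_p = (1 + sin φ)/(1 − sin φ) = 4.475.
σ_v = γz + q = 16.1 × 2.3 + 17 = 54.03 kPa.
σ_h = K_p σ_v = 4.475 × 54.03 = 241.8 kPa.

242 kPa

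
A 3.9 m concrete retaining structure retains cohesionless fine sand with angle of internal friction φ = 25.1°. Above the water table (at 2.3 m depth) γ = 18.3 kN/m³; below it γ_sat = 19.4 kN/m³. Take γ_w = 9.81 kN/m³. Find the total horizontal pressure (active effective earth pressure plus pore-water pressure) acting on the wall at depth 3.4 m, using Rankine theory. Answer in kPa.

K_a = (1 − sin φ)/(1 + sin φ) = 0.4043.
γ' = 19.4 − 9.81 = 9.590 kN/m³.
Effective vertical stress at 3.4 m: σ'_v = 18.3×2.3 + 9.590×1.10 = 52.64 kPa.
σ'_h = K_a σ'_v = 0.4043 × 52.64 = 21.28 kPa; u = γ_w × 1.10 = 10.79 kPa.
Total σ_h = 21.28 + 10.79 = 32.07 kPa.

32.1 kPa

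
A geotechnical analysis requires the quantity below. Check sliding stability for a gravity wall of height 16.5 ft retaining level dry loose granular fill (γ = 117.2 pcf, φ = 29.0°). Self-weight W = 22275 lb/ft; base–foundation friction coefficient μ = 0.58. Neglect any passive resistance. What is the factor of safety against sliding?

K_a = tan²(45° − 29.0°/2) = 0.3470.
P_a = ½K_aγH² = 0.5×0.3470×117.2×16.5² = 5536 lb/ft, acting at H/3 = 5.500 ft above the base.
FS_sliding = μW / P_a = 0.58×22275 / 5536 = 2.334.

2.33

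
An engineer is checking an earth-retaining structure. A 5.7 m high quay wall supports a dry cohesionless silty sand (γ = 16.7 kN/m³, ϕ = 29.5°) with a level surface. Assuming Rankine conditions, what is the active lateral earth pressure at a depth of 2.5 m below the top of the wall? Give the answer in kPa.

14.2 kPa

K_a = (1 − sin φ)/(1 + sin φ) = 0.3401.
σ_h = K_a γ z = 0.3401 × 16.7 × 2.5 = 14.20 kPa.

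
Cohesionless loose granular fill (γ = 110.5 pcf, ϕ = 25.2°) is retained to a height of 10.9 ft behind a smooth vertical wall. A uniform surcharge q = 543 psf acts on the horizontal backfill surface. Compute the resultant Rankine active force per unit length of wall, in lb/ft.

5030 lb/ft

K_a = tan²(45° − φ/2) = 0.4027.
Soil triangle: ½ K_a γ H² = 0.5×0.4027×110.5×10.9² = 2644 lb/ft.
Surcharge rectangle: K_a q H = 0.4027×543×10.9 = 2384 lb/ft.
Total = 2644 + 2384 = 5027 lb/ft.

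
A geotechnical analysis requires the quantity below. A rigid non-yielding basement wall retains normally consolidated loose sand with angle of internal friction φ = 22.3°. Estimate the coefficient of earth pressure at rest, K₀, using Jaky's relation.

K₀ = 1 − sin φ' = 1 − sin 22.3° = 0.6205.

0.621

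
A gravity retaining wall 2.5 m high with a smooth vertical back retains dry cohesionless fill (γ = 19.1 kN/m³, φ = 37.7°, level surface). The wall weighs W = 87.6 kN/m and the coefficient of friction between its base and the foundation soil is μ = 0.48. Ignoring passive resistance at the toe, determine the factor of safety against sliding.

2.92

K_a = tan²(45° − 37.7°/2) = 0.2411.
P_a = ½K_aγH² = 0.5×0.2411×19.1×2.5² = 14.39 kN/m, acting at H/3 = 0.8333 m above the base.
FS_sliding = μW / P_a = 0.48×87.6 / 14.39 = 2.922.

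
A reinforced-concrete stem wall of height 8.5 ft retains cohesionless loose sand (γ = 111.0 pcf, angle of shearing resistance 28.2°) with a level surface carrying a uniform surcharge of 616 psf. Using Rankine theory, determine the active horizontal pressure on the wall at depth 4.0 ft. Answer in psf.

K_a = (1 − sin φ)/(1 + sin φ) = 0.3582.
σ_v = γz + q = 111.0 × 4.0 + 616 = 1060 psf.
σ_h = K_a σ_v = 0.3582 × 1060 = 379.7 psf.

380 psf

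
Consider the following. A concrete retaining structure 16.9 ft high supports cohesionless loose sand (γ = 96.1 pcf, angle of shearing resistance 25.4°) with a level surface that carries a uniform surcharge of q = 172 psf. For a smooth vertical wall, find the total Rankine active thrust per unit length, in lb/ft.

6650 lb/ft

K_a = tan²(45° − φ/2) = 0.3996.
Soil triangle: ½ K_a γ H² = 0.5×0.3996×96.1×16.9² = 5485 lb/ft.
Surcharge rectangle: K_a q H = 0.3996×172×16.9 = 1162 lb/ft.
Total = 5485 + 1162 = 6646 lb/ft.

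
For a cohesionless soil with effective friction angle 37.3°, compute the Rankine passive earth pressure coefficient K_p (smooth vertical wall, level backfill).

4.08

K_p = (1 + sin φ)/(1 − sin φ) = tan²(45° + 37.3°/2) = 4.076.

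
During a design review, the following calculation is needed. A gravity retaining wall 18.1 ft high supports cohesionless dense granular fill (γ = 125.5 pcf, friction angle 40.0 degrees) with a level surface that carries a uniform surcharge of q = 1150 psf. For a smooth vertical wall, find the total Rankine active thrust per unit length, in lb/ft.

9000 lb/ft

K_a = tan²(45° − φ/2) = 0.2174.
Soil triangle: ½ K_a γ H² = 0.5×0.2174×125.5×18.1² = 4470 lb/ft.
Surcharge rectangle: K_a q H = 0.2174×1150×18.1 = 4526 lb/ft.
Total = 4470 + 4526 = 8996 lb/ft.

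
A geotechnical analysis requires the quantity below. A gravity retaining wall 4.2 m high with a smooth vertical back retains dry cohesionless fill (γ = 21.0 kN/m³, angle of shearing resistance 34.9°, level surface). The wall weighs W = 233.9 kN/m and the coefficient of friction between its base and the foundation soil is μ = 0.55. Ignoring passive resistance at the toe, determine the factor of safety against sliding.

2.55

K_a = tan²(45° − 34.9°/2) = 0.2721.
P_a = ½K_aγH² = 0.5×0.2721×21.0×4.2² = 50.41 kN/m, acting at H/3 = 1.400 m above the base.
FS_sliding = μW / P_a = 0.55×233.9 / 50.41 = 2.552.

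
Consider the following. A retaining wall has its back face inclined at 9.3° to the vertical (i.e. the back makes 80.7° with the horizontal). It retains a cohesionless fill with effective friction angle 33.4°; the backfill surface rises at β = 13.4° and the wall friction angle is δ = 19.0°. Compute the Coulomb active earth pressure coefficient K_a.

0.402

K_a = sin²(α+φ) / [sin²α · sin(α−δ) · (1 + √{sin(φ+δ)sin(φ−β) / (sin(α−δ)sin(α+β))})²].
With α = 80.7°, φ = 33.4°, δ = 19.0°, β = 13.4°: K_a = 0.4016.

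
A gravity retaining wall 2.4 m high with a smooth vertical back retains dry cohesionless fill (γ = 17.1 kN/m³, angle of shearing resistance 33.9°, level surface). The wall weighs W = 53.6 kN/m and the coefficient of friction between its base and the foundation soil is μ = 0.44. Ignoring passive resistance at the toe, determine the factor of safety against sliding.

K_a = tan²(45° − 33.9°/2) = 0.2839.
P_a = ½K_aγH² = 0.5×0.2839×17.1×2.4² = 13.98 kN/m, acting at H/3 = 0.8000 m above the base.
FS_sliding = μW / P_a = 0.44×53.6 / 13.98 = 1.687.

1.69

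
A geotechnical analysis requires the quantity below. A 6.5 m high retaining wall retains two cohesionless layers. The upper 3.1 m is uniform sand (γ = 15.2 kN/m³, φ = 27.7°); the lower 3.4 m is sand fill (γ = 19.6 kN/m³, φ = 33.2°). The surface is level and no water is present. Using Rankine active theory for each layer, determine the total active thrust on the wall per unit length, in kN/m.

K_a1 = tan²(45°−27.7°/2) = 0.3653; K_a2 = tan²(45°−33.2°/2) = 0.2924.
Layer 1: σ at base = K_a1 γ₁ h₁ = 17.21 kPa; P₁ = ½×17.21×3.1 = 26.68.
Layer 2: σ_v at top = γ₁h₁ = 47.12; σ_h top = K_a2×47.12 = 13.78; σ_h base = K_a2×(47.12+19.6×3.4) = 33.26.
P₂ = ½(13.78+33.26)×3.4 = 79.96. Total P_a = 26.68+79.96 = 106.6 kN/m.

107 kN/m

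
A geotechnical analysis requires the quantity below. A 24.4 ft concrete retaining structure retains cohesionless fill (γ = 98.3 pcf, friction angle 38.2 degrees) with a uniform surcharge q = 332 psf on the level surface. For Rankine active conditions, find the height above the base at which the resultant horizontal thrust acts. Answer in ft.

K_a = 0.2358.
Triangular part P₁ = ½K_aγH² = 6899 at H/3 = 8.133 ft; rectangular part P₂ = K_a q H = 1910 at H/2 = 12.20 ft.
ȳ = (P₁·8.133 + P₂·12.20)/(P₁+P₂) = 9.015 ft.

9.02 ft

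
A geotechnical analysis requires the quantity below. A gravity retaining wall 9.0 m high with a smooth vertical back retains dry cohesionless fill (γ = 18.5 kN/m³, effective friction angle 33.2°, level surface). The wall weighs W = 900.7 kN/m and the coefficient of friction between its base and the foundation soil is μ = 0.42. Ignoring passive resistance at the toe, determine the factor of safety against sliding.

K_a = tan²(45° − 33.2°/2) = 0.2924.
P_a = ½K_aγH² = 0.5×0.2924×18.5×9.0² = 219.0 kN/m, acting at H/3 = 3.000 m above the base.
FS_sliding = μW / P_a = 0.42×900.7 / 219.0 = 1.727.

1.73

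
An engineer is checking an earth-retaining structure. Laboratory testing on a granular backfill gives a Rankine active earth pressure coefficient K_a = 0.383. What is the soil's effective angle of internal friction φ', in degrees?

26.5°

K_a = tan²(45° − φ/2) ⇒ 45° − φ/2 = arctan(√0.383) = 31.75°.
φ = 2(45° − 31.75°) = 26.50°.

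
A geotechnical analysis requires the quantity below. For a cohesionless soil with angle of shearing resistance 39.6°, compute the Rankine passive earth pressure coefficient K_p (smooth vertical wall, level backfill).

K_p = (1 + sin φ)/(1 − sin φ) = tan²(45° + 39.6°/2) = 4.516.

4.52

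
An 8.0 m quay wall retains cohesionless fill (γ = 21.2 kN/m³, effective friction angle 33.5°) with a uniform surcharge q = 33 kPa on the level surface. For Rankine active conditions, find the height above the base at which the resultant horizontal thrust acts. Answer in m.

3.04 m

K_a = 0.2887.
Triangular part P₁ = ½K_aγH² = 195.9 at H/3 = 2.667 m; rectangular part P₂ = K_a q H = 76.22 at H/2 = 4.000 m.
ȳ = (P₁·2.667 + P₂·4.000)/(P₁+P₂) = 3.040 m.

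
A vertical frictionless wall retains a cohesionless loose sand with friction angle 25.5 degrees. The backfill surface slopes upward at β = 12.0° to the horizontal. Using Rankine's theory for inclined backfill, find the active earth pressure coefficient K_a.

K_a = cos β · (cos β − √(cos²β − cos²φ)) / (cos β + √(cos²β − cos²φ)).
cos β = 0.9781, cos φ = 0.9026, √(cos²β − cos²φ) = 0.3770.
K_a = 0.9781 × (0.9781 − 0.3770)/(0.9781 + 0.3770) = 0.4339.

0.434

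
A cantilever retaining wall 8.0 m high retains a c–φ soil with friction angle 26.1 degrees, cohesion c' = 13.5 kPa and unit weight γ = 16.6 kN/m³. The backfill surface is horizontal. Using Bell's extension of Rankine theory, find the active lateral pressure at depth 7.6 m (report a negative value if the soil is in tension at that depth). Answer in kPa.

32.2 kPa

K_a = (1 − sin φ)/(1 + sin φ) = 0.3889.
σ_a = K_a γ z − 2c√K_a = 0.3889×16.6×7.6 − 2×13.5×0.6237 = 32.23 kPa.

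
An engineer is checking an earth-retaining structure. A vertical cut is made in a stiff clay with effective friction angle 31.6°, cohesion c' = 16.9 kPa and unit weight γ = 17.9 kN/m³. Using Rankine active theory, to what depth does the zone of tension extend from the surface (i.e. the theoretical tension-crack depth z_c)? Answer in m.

3.38 m

K_a = tan²(45° − 31.6°/2) = 0.3123; √K_a = 0.5589.
The active pressure is zero where K_a γ z = 2c√K_a, so z_c = 2c/(γ√K_a) = 2×16.9/(17.9×0.5589) = 3.379 m.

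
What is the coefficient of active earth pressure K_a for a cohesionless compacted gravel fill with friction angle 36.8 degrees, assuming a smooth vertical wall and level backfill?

0.251

K_a = tan²(45° − φ/2) = tan²(26.60°) = 0.2508.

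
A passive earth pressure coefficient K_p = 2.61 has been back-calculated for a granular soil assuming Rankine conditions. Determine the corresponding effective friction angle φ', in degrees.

K_p = (1+sin φ)/(1−sin φ) ⇒ sin φ = (K_p − 1)/(K_p + 1) = 0.4460.
φ = arcsin(0.4460) = 26.49°.

26.5°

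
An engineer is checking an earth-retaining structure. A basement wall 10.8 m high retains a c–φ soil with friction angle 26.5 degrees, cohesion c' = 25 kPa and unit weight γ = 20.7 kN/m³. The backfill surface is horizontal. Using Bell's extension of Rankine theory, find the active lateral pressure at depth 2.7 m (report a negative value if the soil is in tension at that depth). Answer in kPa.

K_a = (1 − sin φ)/(1 + sin φ) = 0.3829.
σ_a = K_a γ z − 2c√K_a = 0.3829×20.7×2.7 − 2×25×0.6188 = -9.539 kPa.

-9.54 kPa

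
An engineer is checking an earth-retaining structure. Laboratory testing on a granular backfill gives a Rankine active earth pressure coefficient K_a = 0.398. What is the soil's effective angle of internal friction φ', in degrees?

K_a = tan²(45° − φ/2) ⇒ 45° − φ/2 = arctan(√0.398) = 32.25°.
φ = 2(45° − 32.25°) = 25.51°.

25.5°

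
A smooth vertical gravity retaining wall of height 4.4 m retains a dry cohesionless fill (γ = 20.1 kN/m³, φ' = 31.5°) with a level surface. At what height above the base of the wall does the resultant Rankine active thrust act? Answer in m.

1.47 m

K_a = 0.3136.
The pressure distribution is triangular, so the resultant acts at H/3 above the base = 4.4/3 = 1.467 m.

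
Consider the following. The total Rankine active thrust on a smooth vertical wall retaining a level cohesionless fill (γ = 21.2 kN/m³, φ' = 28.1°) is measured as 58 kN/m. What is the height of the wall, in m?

3.90 m

K_a = 0.3596. P_a = ½ K_a γ H² ⇒ H = √(2P_a/(K_a γ)).
H = √(2×58/(0.3596×21.2)) = 3.901 m.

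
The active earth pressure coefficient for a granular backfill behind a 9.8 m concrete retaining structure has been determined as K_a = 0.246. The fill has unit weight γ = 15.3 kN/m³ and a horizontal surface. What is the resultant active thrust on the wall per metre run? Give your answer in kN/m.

P = ½ K_a γ H² = 0.5 × 0.246 × 15.3 × 9.8² = 180.7 kN/m.

181 kN/m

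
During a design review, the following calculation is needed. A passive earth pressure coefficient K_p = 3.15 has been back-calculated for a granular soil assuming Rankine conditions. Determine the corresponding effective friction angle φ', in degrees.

K_p = (1+sin φ)/(1−sin φ) ⇒ sin φ = (K_p − 1)/(K_p + 1) = 0.5181.
φ = arcsin(0.5181) = 31.20°.

31.2°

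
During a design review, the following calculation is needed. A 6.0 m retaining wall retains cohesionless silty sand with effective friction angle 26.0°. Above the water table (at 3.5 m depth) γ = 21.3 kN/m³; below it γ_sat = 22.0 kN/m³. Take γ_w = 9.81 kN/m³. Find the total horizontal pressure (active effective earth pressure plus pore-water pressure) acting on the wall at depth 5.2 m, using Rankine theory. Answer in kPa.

K_a = (1 − sin φ)/(1 + sin φ) = 0.3905.
γ' = 22.0 − 9.81 = 12.19 kN/m³.
Effective vertical stress at 5.2 m: σ'_v = 21.3×3.5 + 12.19×1.70 = 95.27 kPa.
σ'_h = K_a σ'_v = 0.3905 × 95.27 = 37.20 kPa; u = γ_w × 1.70 = 16.68 kPa.
Total σ_h = 37.20 + 16.68 = 53.88 kPa.

53.9 kPa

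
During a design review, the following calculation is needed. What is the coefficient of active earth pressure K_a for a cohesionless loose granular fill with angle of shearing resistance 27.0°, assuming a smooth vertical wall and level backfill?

K_a = (1 − sin φ)/(1 + sin φ) = (1 − sin 27.0°)/(1 + sin 27.0°) = 0.3755.

0.376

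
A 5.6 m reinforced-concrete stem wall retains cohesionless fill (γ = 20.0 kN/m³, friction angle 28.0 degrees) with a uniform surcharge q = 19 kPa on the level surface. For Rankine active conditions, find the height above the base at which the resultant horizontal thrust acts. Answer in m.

K_a = 0.3610.
Triangular part P₁ = ½K_aγH² = 113.2 at H/3 = 1.867 m; rectangular part P₂ = K_a q H = 38.41 at H/2 = 2.800 m.
ȳ = (P₁·1.867 + P₂·2.800)/(P₁+P₂) = 2.103 m.

2.10 m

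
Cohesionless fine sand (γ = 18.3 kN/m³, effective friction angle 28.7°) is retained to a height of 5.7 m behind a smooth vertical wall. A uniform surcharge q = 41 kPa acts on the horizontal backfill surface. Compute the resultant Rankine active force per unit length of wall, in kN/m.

186 kN/m

K_a = tan²(45° − φ/2) = 0.3511.
Soil triangle: ½ K_a γ H² = 0.5×0.3511×18.3×5.7² = 104.4 kN/m.
Surcharge rectangle: K_a q H = 0.3511×41×5.7 = 82.06 kN/m.
Total = 104.4 + 82.06 = 186.5 kN/m.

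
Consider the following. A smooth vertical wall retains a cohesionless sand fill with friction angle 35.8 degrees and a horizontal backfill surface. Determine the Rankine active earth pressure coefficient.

0.262

K_a = (1 − sin φ)/(1 + sin φ) = (1 − sin 35.8°)/(1 + sin 35.8°) = 0.2619.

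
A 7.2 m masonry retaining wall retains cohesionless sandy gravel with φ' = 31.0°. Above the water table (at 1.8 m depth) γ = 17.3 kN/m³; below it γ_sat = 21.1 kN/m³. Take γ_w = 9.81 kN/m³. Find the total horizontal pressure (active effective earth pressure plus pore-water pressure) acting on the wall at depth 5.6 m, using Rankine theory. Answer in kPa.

61.0 kPa

K_a = (1 − sin φ)/(1 + sin φ) = 0.3201.
γ' = 21.1 − 9.81 = 11.29 kN/m³.
Effective vertical stress at 5.6 m: σ'_v = 17.3×1.8 + 11.29×3.80 = 74.04 kPa.
σ'_h = K_a σ'_v = 0.3201 × 74.04 = 23.70 kPa; u = γ_w × 3.80 = 37.28 kPa.
Total σ_h = 23.70 + 37.28 = 60.98 kPa.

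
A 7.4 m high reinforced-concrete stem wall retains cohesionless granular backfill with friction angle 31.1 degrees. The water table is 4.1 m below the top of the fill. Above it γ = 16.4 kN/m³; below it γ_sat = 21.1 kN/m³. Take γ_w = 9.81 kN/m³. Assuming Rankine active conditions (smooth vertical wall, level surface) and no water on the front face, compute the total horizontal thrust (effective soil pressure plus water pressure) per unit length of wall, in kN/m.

K_a = tan²(45° − φ/2) = 0.3188.
γ' = 21.1 − 9.81 = 11.29 kN/m³. Depth below WT = 3.3 m.
σ'_h at WT = K_a γ d_w = 21.44 kPa; at base = 21.44 + K_a γ' × 3.3 = 33.31 kPa.
P₁ (0–4.1 m) = ½×21.44×4.1 = 43.94. P₂ (4.1–7.4 m) = ½(21.44+33.31)×3.3 = 90.34.
P_w = ½ γ_w h₂² = 0.5×9.81×3.3² = 53.42. Total = 43.94+90.34+53.42 = 187.7 kN/m.

188 kN/m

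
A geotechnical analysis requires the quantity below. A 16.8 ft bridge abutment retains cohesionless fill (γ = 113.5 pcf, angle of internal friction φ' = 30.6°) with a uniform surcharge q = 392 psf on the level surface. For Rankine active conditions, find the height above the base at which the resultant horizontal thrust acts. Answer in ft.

K_a = 0.3253.
Triangular part P₁ = ½K_aγH² = 5211 at H/3 = 5.600 ft; rectangular part P₂ = K_a q H = 2143 at H/2 = 8.400 ft.
ȳ = (P₁·5.600 + P₂·8.400)/(P₁+P₂) = 6.416 ft.

6.42 ft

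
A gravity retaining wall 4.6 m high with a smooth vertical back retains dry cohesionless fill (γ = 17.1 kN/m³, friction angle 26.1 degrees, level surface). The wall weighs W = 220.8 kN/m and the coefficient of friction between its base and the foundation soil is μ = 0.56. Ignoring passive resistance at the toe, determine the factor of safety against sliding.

1.76

K_a = tan²(45° − 26.1°/2) = 0.3889.
P_a = ½K_aγH² = 0.5×0.3889×17.1×4.6² = 70.37 kN/m, acting at H/3 = 1.533 m above the base.
FS_sliding = μW / P_a = 0.56×220.8 / 70.37 = 1.757.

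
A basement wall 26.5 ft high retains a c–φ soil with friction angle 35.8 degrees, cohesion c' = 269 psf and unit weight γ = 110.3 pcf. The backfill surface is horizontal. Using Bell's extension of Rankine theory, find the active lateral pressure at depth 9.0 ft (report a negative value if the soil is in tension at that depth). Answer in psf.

-15.4 psf

K_a = (1 − sin φ)/(1 + sin φ) = 0.2619.
σ_a = K_a γ z − 2c√K_a = 0.2619×110.3×9.0 − 2×269×0.5117 = -15.36 psf.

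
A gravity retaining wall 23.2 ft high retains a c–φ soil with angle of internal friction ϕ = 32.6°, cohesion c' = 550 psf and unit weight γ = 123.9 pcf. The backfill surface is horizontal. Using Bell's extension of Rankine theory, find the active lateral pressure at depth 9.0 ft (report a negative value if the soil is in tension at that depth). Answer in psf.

K_a = (1 − sin φ)/(1 + sin φ) = 0.2997.
σ_a = K_a γ z − 2c√K_a = 0.2997×123.9×9.0 − 2×550×0.5475 = -268.0 psf.

-268 psf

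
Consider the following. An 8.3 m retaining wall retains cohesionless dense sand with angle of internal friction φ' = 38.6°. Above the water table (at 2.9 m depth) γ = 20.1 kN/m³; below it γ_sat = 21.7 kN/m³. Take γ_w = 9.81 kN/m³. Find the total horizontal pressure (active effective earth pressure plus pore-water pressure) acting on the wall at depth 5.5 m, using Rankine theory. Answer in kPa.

K_a = (1 − sin φ)/(1 + sin φ) = 0.2316.
γ' = 21.7 − 9.81 = 11.89 kN/m³.
Effective vertical stress at 5.5 m: σ'_v = 20.1×2.9 + 11.89×2.60 = 89.20 kPa.
σ'_h = K_a σ'_v = 0.2316 × 89.20 = 20.66 kPa; u = γ_w × 2.60 = 25.51 kPa.
Total σ_h = 20.66 + 25.51 = 46.17 kPa.

46.2 kPa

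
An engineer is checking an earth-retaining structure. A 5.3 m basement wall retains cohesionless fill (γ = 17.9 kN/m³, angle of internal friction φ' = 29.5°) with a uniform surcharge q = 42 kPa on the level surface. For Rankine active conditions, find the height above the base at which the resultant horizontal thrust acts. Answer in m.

2.18 m

K_a = 0.3401.
Triangular part P₁ = ½K_aγH² = 85.50 at H/3 = 1.767 m; rectangular part P₂ = K_a q H = 75.71 at H/2 = 2.650 m.
ȳ = (P₁·1.767 + P₂·2.650)/(P₁+P₂) = 2.181 m.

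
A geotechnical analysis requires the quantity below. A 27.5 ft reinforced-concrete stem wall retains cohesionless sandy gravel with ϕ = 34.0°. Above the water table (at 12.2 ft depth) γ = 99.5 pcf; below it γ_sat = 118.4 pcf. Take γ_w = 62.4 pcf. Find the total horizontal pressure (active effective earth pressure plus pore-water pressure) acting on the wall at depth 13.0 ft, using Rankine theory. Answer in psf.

406 psf

K_a = (1 − sin φ)/(1 + sin φ) = 0.2827.
γ' = 118.4 − 62.4 = 56.00 pcf.
Effective vertical stress at 13.0 ft: σ'_v = 99.5×12.2 + 56.00×0.800 = 1259 psf.
σ'_h = K_a σ'_v = 0.2827 × 1259 = 355.9 psf; u = γ_w × 0.800 = 49.92 psf.
Total σ_h = 355.9 + 49.92 = 405.8 psf.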